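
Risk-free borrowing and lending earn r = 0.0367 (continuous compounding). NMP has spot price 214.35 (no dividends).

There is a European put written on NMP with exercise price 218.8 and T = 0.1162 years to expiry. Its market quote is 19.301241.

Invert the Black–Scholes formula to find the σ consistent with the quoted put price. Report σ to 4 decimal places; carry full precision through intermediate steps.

At σ = 0.5960 the Black–Scholes value reproduces the quote:
σ√T = 0.596·√0.1162 = 0.203165
d₁ = (ln(S/K) + (r+σ²/2)T) / (σ√T) = (ln(214.35/218.8) + (0.0367+0.596²/2)·0.1162) / 0.203165 = (-0.020548 + 0.024903) / 0.203165 = 0.021434
d₂ = d₁ − σ√T = 0.021434 − 0.203165 = -0.181731
e^{−rT} = 0.995745
N(−d₁) = 0.491450,  N(−d₂) = 0.572103
V = K·e^{−rT}·N(−d₂) − S·N(−d₁) = 124.643460 − 105.342220 = 19.301241 (the observed quote) — the price is monotone increasing in volatility, hence this σ is the only solution

sigma = 0.5960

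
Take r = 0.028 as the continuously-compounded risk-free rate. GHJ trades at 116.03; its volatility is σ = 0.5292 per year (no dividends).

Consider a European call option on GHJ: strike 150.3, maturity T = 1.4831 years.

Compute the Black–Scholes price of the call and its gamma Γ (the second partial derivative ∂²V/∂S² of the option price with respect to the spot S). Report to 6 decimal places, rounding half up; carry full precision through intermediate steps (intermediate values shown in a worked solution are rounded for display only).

σ√T = 0.5292·√1.4831 = 0.644473
d₁ = (ln(S/K) + (r+σ²/2)T) / (σ√T) = (ln(116.03/150.3) + (0.028+0.5292²/2)·1.4831) / 0.644473 = (-0.258785 + 0.249200) / 0.644473 = -0.014872
d₂ = d₁ − σ√T = -0.014872 − 0.644473 = -0.659346
e^{−rT} = 0.959324
N(d₁) = 0.494067,  N(d₂) = 0.254837
Call price V = S·N(d₁) − K·e^{−rT}·N(d₂) = 57.326606 − 36.744005 = 20.582601
φ(d₁) = (1/√(2π))·e^{−d₁²/2} = 0.398898
Γ = φ(d₁) / (S·σ·√T) = 0.005334

price = 20.582601
Γ = 0.005334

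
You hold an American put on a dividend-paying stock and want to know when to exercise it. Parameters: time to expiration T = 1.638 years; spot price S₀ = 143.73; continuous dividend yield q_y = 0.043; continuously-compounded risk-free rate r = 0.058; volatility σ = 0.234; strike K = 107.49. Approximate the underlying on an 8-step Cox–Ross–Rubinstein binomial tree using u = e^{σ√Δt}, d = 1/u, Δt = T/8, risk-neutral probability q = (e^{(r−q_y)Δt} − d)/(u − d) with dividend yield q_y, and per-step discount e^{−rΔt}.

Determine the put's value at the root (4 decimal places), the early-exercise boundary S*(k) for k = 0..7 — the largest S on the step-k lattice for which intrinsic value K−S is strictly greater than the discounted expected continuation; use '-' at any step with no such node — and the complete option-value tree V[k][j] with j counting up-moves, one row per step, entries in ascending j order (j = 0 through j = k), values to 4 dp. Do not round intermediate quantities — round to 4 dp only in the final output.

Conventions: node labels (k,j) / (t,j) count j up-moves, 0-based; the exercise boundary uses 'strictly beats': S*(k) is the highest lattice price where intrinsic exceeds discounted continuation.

params: Δt=0.20475 u=1.11169 d=0.89953 q=0.48805 e^(-rΔt)=0.98819
t_8 payoffs: 45.8772 31.3452 13.3858 0.0000 0.0000 0.0000 0.0000 0.0000 0.0000
t_7: node(7,0) S=68.4945 payoff=38.9955 vs cont=38.3270 → 38.9955 [stop]  node(7,1) S=84.6495 payoff=22.8405 vs cont=22.3135 → 22.8405 [stop]  node(7,2) S=104.6149 payoff=2.8751 vs cont=6.7719 → 6.7719 [wait]  node(7,3) S=129.2894 payoff=0.0000 vs cont=0.0000 → 0.0000 [wait]  node(7,4) S=159.7835 payoff=0.0000 vs cont=0.0000 → 0.0000 [wait]  node(7,5) S=197.4700 payoff=0.0000 vs cont=0.0000 → 0.0000 [wait]  node(7,6) S=244.0452 payoff=0.0000 vs cont=0.0000 → 0.0000 [wait]  node(7,7) S=301.6056 payoff=0.0000 vs cont=0.0000 → 0.0000 [wait]  ⇒ S*(7)=84.6495
t_6: node(6,0) S=76.1448 payoff=31.3452 vs cont=30.7437 → 31.3452 [stop]  node(6,1) S=94.1042 payoff=13.3858 vs cont=14.8211 → 14.8211 [wait]  node(6,2) S=116.2996 payoff=0.0000 vs cont=3.4259 → 3.4259 [wait]  node(6,3) S=143.7300 payoff=0.0000 vs cont=0.0000 → 0.0000 [wait]  node(6,4) S=177.6301 payoff=0.0000 vs cont=0.0000 → 0.0000 [wait]  node(6,5) S=219.5259 payoff=0.0000 vs cont=0.0000 → 0.0000 [wait]  node(6,6) S=271.3032 payoff=0.0000 vs cont=0.0000 → 0.0000 [wait]  ⇒ S*(6)=76.1448
t_5: node(5,0) S=84.6495 payoff=22.8405 vs cont=23.0058 → 23.0058 [wait]  node(5,1) S=104.6149 payoff=2.8751 vs cont=9.1504 → 9.1504 [wait]  node(5,2) S=129.2894 payoff=0.0000 vs cont=1.7332 → 1.7332 [wait]  node(5,3) S=159.7835 payoff=0.0000 vs cont=0.0000 → 0.0000 [wait]  node(5,4) S=197.4700 payoff=0.0000 vs cont=0.0000 → 0.0000 [wait]  node(5,5) S=244.0452 payoff=0.0000 vs cont=0.0000 → 0.0000 [wait]  ⇒ S*(5)=-
t_4: node(4,0) S=94.1042 payoff=13.3858 vs cont=16.0519 → 16.0519 [wait]  node(4,1) S=116.2996 payoff=0.0000 vs cont=5.4651 → 5.4651 [wait]  node(4,2) S=143.7300 payoff=0.0000 vs cont=0.8768 → 0.8768 [wait]  node(4,3) S=177.6301 payoff=0.0000 vs cont=0.0000 → 0.0000 [wait]  node(4,4) S=219.5259 payoff=0.0000 vs cont=0.0000 → 0.0000 [wait]  ⇒ S*(4)=-
t_3: node(3,0) S=104.6149 payoff=2.8751 vs cont=10.7565 → 10.7565 [wait]  node(3,1) S=129.2894 payoff=0.0000 vs cont=3.1877 → 3.1877 [wait]  node(3,2) S=159.7835 payoff=0.0000 vs cont=0.4436 → 0.4436 [wait]  node(3,3) S=197.4700 payoff=0.0000 vs cont=0.0000 → 0.0000 [wait]  ⇒ S*(3)=-
t_2: node(2,0) S=116.2996 payoff=0.0000 vs cont=6.9792 → 6.9792 [wait]  node(2,1) S=143.7300 payoff=0.0000 vs cont=1.8266 → 1.8266 [wait]  node(2,2) S=177.6301 payoff=0.0000 vs cont=0.2244 → 0.2244 [wait]  ⇒ S*(2)=-
t_1: node(1,0) S=129.2894 payoff=0.0000 vs cont=4.4117 → 4.4117 [wait]  node(1,1) S=159.7835 payoff=0.0000 vs cont=1.0323 → 1.0323 [wait]  ⇒ S*(1)=-
t_0: node(0,0) S=143.7300 payoff=0.0000 vs cont=2.7298 → 2.7298 [wait]  ⇒ S*(0)=-

price = 2.7298
boundary = - - - - - - 76.1448 84.6495
tree:
2.7298
4.4117 1.0323
6.9792 1.8266 0.2244
10.7565 3.1877 0.4436 0.0000
16.0519 5.4651 0.8768 0.0000 0.0000
23.0058 9.1504 1.7332 0.0000 0.0000 0.0000
31.3452 14.8211 3.4259 0.0000 0.0000 0.0000 0.0000
38.9955 22.8405 6.7719 0.0000 0.0000 0.0000 0.0000 0.0000
45.8772 31.3452 13.3858 0.0000 0.0000 0.0000 0.0000 0.0000 0.0000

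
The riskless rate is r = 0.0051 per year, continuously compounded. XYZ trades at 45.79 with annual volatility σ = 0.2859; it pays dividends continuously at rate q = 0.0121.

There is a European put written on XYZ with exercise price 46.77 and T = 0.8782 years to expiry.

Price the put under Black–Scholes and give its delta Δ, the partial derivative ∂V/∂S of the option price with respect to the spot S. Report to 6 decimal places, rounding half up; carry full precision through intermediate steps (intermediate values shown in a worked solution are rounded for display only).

σ√T = 0.2859·√0.8782 = 0.267924
d₁ = (ln(S/K) + (r−q+σ²/2)T) / (σ√T) = (ln(45.79/46.77) + (0.0051−0.0121+0.2859²/2)·0.8782) / 0.267924 = (-0.021176 + 0.029744) / 0.267924 = 0.031979
d₂ = d₁ − σ√T = 0.031979 − 0.267924 = -0.235945
e^{−rT} = 0.995531
e^{−qT} = 0.989430
N(−d₁) = 0.487244,  N(−d₂) = 0.593262
Put price V = K·e^{−rT}·N(−d₂) − S·e^{−qT}·N(−d₁) = 27.622879 − 22.075100 = 5.547780
Δ = −e^{−qT}·N(−d₁) = -0.482094

price = 5.547780
Δ = -0.482094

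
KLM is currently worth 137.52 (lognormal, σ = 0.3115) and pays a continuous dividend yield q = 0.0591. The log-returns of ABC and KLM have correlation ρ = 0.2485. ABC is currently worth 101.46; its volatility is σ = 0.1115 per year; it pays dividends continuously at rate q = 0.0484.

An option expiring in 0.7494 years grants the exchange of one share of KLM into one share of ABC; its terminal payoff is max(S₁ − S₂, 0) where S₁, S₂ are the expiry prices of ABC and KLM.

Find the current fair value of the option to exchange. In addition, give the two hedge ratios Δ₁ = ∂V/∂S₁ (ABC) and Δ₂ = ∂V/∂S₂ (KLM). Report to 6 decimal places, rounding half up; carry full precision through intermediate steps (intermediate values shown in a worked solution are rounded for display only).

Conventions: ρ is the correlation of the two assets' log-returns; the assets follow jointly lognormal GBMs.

σ_eff = √(σ₁² + σ₂² − 2ρσ₁σ₂) = √(0.1115² + 0.3115² − 2·0.2485·0.1115·0.3115) = 0.303649
d₁ = (ln(S₁/S₂) + (q₂ − q₁ + σ_eff²/2)T) / (σ_eff√T) = (ln(101.46/137.52) + (0.0591 − 0.0484 + 0.046101)·0.7494) / 0.262862 = -0.994961
d₂ = d₁ − σ_eff√T = -0.994961 − 0.262862 = -1.257824
N(d₁) = 0.159878,  N(d₂) = 0.104228
V = S₁·e^{−q₁T}·N(d₁) − S₂·e^{−q₂T}·N(d₂) = 15.643361 − 13.712437 = 1.930924
Key observation: the rate r is irrelevant here: denominating values in KLM turns the exchange into a ratio option on S₁/S₂, and discounting at r drops out.
Δ₁ = e^{−q₁T}·N(d₁) = 0.154183;  Δ₂ = −e^{−q₂T}·N(d₂) = -0.099712

exchange price = 1.930924
Δ1 = 0.154183
Δ2 = -0.099712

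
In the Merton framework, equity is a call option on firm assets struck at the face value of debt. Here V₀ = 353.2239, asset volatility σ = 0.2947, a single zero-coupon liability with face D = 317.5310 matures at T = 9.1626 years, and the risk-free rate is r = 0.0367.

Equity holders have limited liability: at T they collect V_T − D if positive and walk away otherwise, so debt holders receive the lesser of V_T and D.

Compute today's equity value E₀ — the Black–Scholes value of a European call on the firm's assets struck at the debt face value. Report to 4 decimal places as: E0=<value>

E0=174.1364

Apply the equity-as-call identities (strike 317.5310, horizon 9.1626 years):
d₁ = [ln(V₀/D) + (r + σ²/2)T] / (σ√T)
   = [ln(353.2239/317.5310) + (0.0367 + 0.5·0.2947²)·9.1626] / (0.2947·√9.1626)
   = [0.106527 + 0.734145] / 0.892051 = 0.942403
d₂ = d₁ − σ√T = 0.942403 − 0.892051 = 0.050352
N(d₁) = 0.827007,  N(d₂) = 0.520079,  e^(−rT) = 0.714432
E₀ = V₀·N(d₁) − D·e^(−rT)·N(d₂)
   = 353.2239·0.827007 − 317.5310·0.714432·0.520079 = 174.136363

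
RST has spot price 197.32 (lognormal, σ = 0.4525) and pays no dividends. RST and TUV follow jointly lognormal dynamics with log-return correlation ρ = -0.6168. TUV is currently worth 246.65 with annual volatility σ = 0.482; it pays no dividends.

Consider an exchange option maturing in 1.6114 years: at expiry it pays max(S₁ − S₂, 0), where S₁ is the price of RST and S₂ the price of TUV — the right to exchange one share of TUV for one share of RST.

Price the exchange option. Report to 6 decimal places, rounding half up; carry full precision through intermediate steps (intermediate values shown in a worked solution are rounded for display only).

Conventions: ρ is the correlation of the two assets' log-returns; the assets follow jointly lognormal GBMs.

σ_eff = √(σ₁² + σ₂² − 2ρσ₁σ₂) = √(0.4525² + 0.482² − 2·-0.6168·0.4525·0.482) = 0.840318
d₁ = (ln(S₁/S₂) + (q₂ − q₁ + σ_eff²/2)T) / (σ_eff√T) = (ln(197.32/246.65) + (0.0 − 0.0 + 0.353067)·1.6114) / 1.066708 = 0.324165
d₂ = d₁ − σ_eff√T = 0.324165 − 1.066708 = -0.742543
N(d₁) = 0.627093,  N(d₂) = 0.228879
V = S₁·e^{−q₁T}·N(d₁) − S₂·e^{−q₂T}·N(d₂) = 123.738063 − 56.453065 = 67.284997
Key observation: r never enters — measured in units of TUV, the claim is a call on S₁/S₂ struck at 1, so only the dividend yields and σ_eff matter.

exchange price = 67.284997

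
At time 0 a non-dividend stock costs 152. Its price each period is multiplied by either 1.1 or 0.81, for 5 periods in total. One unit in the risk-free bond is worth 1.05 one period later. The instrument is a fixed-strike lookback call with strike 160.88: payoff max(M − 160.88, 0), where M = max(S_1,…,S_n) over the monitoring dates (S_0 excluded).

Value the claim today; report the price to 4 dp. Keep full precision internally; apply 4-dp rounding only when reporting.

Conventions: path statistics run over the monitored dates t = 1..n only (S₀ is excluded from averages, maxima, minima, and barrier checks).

price = 37.5390

Set p* = 0.8276 (from d < R < u); the path-dependent value is the discounted p*-expectation over all price paths.
Enumerate all 2^5 = 32 price paths (U = up ×1.1, D = down ×0.81); each path with k up-moves has probability p*^k·(1−p*)^(5−k).
DDDDD: M=123.1200, payoff=0.0000, prob=0.000152
UDDDD: M=167.2000, payoff=6.3200, prob=0.000731
DUDDD: M=135.4320, payoff=0.0000, prob=0.000731
UUDDD: M=183.9200, payoff=23.0400, prob=0.003510
DDUDD: M=123.1200, payoff=0.0000, prob=0.000731
UDUDD: M=167.2000, payoff=6.3200, prob=0.003510
DUUDD: M=148.9752, payoff=0.0000, prob=0.003510
UUUDD: M=202.3120, payoff=41.4320, prob=0.016849
DDDUD: M=123.1200, payoff=0.0000, prob=0.000731
UDDUD: M=167.2000, payoff=6.3200, prob=0.003510
DUDUD: M=135.4320, payoff=0.0000, prob=0.003510
UUDUD: M=183.9200, payoff=23.0400, prob=0.016849
DDUUD: M=123.1200, payoff=0.0000, prob=0.003510
UDUUD: M=167.2000, payoff=6.3200, prob=0.016849
DUUUD: M=163.8727, payoff=2.9927, prob=0.016849
UUUUD: M=222.5432, payoff=61.6632, prob=0.080877
DDDDU: M=123.1200, payoff=0.0000, prob=0.000731
UDDDU: M=167.2000, payoff=6.3200, prob=0.003510
DUDDU: M=135.4320, payoff=0.0000, prob=0.003510
UUDDU: M=183.9200, payoff=23.0400, prob=0.016849
DDUDU: M=123.1200, payoff=0.0000, prob=0.003510
UDUDU: M=167.2000, payoff=6.3200, prob=0.016849
DUUDU: M=148.9752, payoff=0.0000, prob=0.016849
UUUDU: M=202.3120, payoff=41.4320, prob=0.080877
DDDUU: M=123.1200, payoff=0.0000, prob=0.003510
UDDUU: M=167.2000, payoff=6.3200, prob=0.016849
DUDUU: M=135.4320, payoff=0.0000, prob=0.016849
UUDUU: M=183.9200, payoff=23.0400, prob=0.080877
DDUUU: M=132.7369, payoff=0.0000, prob=0.016849
UDUUU: M=180.2600, payoff=19.3800, prob=0.080877
DUUUU: M=180.2600, payoff=19.3800, prob=0.080877
UUUUU: M=244.7975, payoff=83.9175, prob=0.388210
Price = Σ prob·payoff / R^5 = 47.910275 / 1.276282 = 37.5390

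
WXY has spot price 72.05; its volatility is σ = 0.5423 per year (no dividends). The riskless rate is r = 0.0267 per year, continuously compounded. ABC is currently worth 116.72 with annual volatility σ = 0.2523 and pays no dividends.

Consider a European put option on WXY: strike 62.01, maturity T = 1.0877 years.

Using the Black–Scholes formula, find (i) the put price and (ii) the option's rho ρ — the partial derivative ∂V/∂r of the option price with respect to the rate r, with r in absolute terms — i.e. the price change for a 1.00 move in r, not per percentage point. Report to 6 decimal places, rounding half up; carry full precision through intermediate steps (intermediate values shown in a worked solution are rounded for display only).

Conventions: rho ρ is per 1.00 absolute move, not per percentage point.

price = 9.530624
ρ = -31.873261

σ√T = 0.5423·√1.0877 = 0.565580
d₁ = (ln(S/K) + (r+σ²/2)T) / (σ√T) = (ln(72.05/62.01) + (0.0267+0.5423²/2)·1.0877) / 0.565580 = (0.150065 + 0.188982) / 0.565580 = 0.599467
d₂ = d₁ − σ√T = 0.599467 − 0.565580 = 0.033887
e^{−rT} = 0.971376
N(−d₁) = 0.274431,  N(−d₂) = 0.486484
Put price V = K·e^{−rT}·N(−d₂) − S·N(−d₁) = 29.303357 − 19.772733 = 9.530624
ρ = −K·T·e^{−rT}·N(−d₂) = -31.873261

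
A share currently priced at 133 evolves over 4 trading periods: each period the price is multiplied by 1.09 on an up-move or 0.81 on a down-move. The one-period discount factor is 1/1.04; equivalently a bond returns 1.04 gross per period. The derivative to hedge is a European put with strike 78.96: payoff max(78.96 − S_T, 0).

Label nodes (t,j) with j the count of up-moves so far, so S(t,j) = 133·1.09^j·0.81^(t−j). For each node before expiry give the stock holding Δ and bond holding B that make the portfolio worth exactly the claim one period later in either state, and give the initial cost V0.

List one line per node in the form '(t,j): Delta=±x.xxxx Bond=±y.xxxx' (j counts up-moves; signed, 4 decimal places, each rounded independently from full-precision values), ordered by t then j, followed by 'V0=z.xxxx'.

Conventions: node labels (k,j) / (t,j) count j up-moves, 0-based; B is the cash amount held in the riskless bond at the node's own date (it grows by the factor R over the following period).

Arbitrage-free pricing uses the up-move probability p* = (R−d)/(u−d) = 0.8214, discounting each step at R = 1.04.
At maturity the claim pays: V(4,0)=21.7079, V(4,1)=1.9170, V(4,2)=0.0000, V(4,3)=0.0000, V(4,4)=0.0000
(3,0): S=70.6817. Δ = (V_up−V_dn)/(S_up−S_dn) = (1.9170−21.7079)/(77.0430−57.2521) = -1.0000. V = [p*·1.9170 + (1−p*)·21.7079]/1.04 = 5.2414. B = V − Δ·S = 75.9231.
(3,1): S=95.1148. Δ = (V_up−V_dn)/(S_up−S_dn) = (0.0000−1.9170)/(103.6752−77.0430) = -0.0720. V = [p*·0.0000 + (1−p*)·1.9170]/1.04 = 0.3292. B = V − Δ·S = 7.1756.
(3,2): S=127.9940. Δ = (V_up−V_dn)/(S_up−S_dn) = (0.0000−0.0000)/(139.5135−103.6752) = 0.0000. V = [p*·0.0000 + (1−p*)·0.0000]/1.04 = 0.0000. B = V − Δ·S = 0.0000.
(3,3): S=172.2389. Δ = (V_up−V_dn)/(S_up−S_dn) = (0.0000−0.0000)/(187.7404−139.5135) = 0.0000. V = [p*·0.0000 + (1−p*)·0.0000]/1.04 = 0.0000. B = V − Δ·S = 0.0000.
(2,0): S=87.2613. Δ = (V_up−V_dn)/(S_up−S_dn) = (0.3292−5.2414)/(95.1148−70.6817) = -0.2010. V = [p*·0.3292 + (1−p*)·5.2414]/1.04 = 1.1599. B = V − Δ·S = 18.7038.
(2,1): S=117.4257. Δ = (V_up−V_dn)/(S_up−S_dn) = (0.0000−0.3292)/(127.9940−95.1148) = -0.0100. V = [p*·0.0000 + (1−p*)·0.3292]/1.04 = 0.0565. B = V − Δ·S = 1.2321.
(2,2): S=158.0173. Δ = (V_up−V_dn)/(S_up−S_dn) = (0.0000−0.0000)/(172.2389−127.9940) = 0.0000. V = [p*·0.0000 + (1−p*)·0.0000]/1.04 = 0.0000. B = V − Δ·S = 0.0000.
(1,0): S=107.7300. Δ = (V_up−V_dn)/(S_up−S_dn) = (0.0565−1.1599)/(117.4257−87.2613) = -0.0366. V = [p*·0.0565 + (1−p*)·1.1599]/1.04 = 0.2438. B = V − Δ·S = 4.1846.
(1,1): S=144.9700. Δ = (V_up−V_dn)/(S_up−S_dn) = (0.0000−0.0565)/(158.0173−117.4257) = -0.0014. V = [p*·0.0000 + (1−p*)·0.0565]/1.04 = 0.0097. B = V − Δ·S = 0.2116.
(0,0): S=133.0000. Δ = (V_up−V_dn)/(S_up−S_dn) = (0.0097−0.2438)/(144.9700−107.7300) = -0.0063. V = [p*·0.0097 + (1−p*)·0.2438]/1.04 = 0.0495. B = V − Δ·S = 0.8856.
Sanity check at the root: Δ(0,0)·S0 + B(0,0) reproduces V0 = 0.0495.

(0,0): Delta=-0.0063 Bond=0.8856
(1,0): Delta=-0.0366 Bond=4.1846
(1,1): Delta=-0.0014 Bond=0.2116
(2,0): Delta=-0.2010 Bond=18.7038
(2,1): Delta=-0.0100 Bond=1.2321
(2,2): Delta=0.0000 Bond=0.0000
(3,0): Delta=-1.0000 Bond=75.9231
(3,1): Delta=-0.0720 Bond=7.1756
(3,2): Delta=0.0000 Bond=0.0000
(3,3): Delta=0.0000 Bond=0.0000
V0=0.0495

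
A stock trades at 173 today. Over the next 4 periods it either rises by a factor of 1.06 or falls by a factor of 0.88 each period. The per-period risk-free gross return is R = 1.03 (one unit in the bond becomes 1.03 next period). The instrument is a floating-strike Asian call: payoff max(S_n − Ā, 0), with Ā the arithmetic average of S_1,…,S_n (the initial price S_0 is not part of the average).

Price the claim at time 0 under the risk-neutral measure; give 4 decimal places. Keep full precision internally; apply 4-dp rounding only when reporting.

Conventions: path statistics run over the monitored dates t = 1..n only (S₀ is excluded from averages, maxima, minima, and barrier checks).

Set p* = 0.8333 (from d < R < u); the path-dependent value is the discounted p*-expectation over all price paths.
Enumerate all 2^4 = 16 price paths (U = up ×1.06, D = down ×0.88); each path with k up-moves has probability p*^k·(1−p*)^(4−k).
DDDD: Ā=126.9633, payoff=0.0000, prob=0.000772
UDDD: Ā=152.9331, payoff=0.0000, prob=0.003858
DUDD: Ā=145.1481, payoff=0.0000, prob=0.003858
UUDD: Ā=174.8374, payoff=0.0000, prob=0.019290
DDUD: Ā=138.2973, payoff=0.0000, prob=0.003858
UDUD: Ā=166.5853, payoff=0.0000, prob=0.019290
DUUD: Ā=158.8003, payoff=0.0000, prob=0.019290
UUUD: Ā=191.2822, payoff=0.0000, prob=0.096451
DDDU: Ā=132.2685, payoff=0.0000, prob=0.003858
UDDU: Ā=159.3235, payoff=0.0000, prob=0.019290
DUDU: Ā=151.5385, payoff=0.0000, prob=0.019290
UUDU: Ā=182.5350, payoff=0.0000, prob=0.096451
DDUU: Ā=144.6877, payoff=5.8424, prob=0.019290
UDUU: Ā=174.2829, payoff=7.0374, prob=0.096451
DUUU: Ā=166.4979, payoff=14.8224, prob=0.096451
UUUU: Ā=200.5543, payoff=17.8542, prob=0.482253
Price = Σ prob·payoff / R^4 = 10.831353 / 1.125509 = 9.6235

price = 9.6235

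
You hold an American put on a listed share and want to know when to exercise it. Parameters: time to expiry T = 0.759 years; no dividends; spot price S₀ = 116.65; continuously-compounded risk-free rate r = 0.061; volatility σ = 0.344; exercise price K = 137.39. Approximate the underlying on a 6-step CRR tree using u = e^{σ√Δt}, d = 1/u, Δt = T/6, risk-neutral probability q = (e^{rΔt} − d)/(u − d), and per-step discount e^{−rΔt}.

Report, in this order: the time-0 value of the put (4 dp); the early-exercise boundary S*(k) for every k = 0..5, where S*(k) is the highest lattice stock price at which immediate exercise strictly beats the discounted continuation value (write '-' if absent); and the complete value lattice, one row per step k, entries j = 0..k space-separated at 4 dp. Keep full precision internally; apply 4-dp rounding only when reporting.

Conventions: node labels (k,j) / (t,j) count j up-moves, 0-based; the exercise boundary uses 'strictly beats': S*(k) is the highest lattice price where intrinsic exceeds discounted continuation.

Δt=0.12650  u=1.13015  d=0.88484  q=0.50103  discount=0.99231
step 6 (expiry): payoffs max(K−S,0) = 81.4053 65.8842 46.0601 20.7400 0.0000 0.0000 0.0000
step 5: (k=5,j=0): S=63.2711, K−S=74.1189, hold=73.0628 ⇒ V=74.1189 exercise | (k=5,j=1): S=80.8122, K−S=56.5778, hold=55.5217 ⇒ V=56.5778 exercise | (k=5,j=2): S=103.2164, K−S=34.1736, hold=33.1175 ⇒ V=34.1736 exercise | (k=5,j=3): S=131.8319, K−S=5.5581, hold=10.2691 ⇒ V=10.2691 continue | (k=5,j=4): S=168.3807, K−S=0.0000, hold=0.0000 ⇒ V=0.0000 continue | (k=5,j=5): S=215.0623, K−S=0.0000, hold=0.0000 ⇒ V=0.0000 continue  boundary S*=103.2164
step 4: (k=4,j=0): S=71.5058, K−S=65.8842, hold=64.8281 ⇒ V=65.8842 exercise | (k=4,j=1): S=91.3299, K−S=46.0601, hold=45.0040 ⇒ V=46.0601 exercise | (k=4,j=2): S=116.6500, K−S=20.7400, hold=22.0261 ⇒ V=22.0261 continue | (k=4,j=3): S=148.9898, K−S=0.0000, hold=5.0846 ⇒ V=5.0846 continue | (k=4,j=4): S=190.2954, K−S=0.0000, hold=0.0000 ⇒ V=0.0000 continue  boundary S*=91.3299
step 3: (k=3,j=0): S=80.8122, K−S=56.5778, hold=55.5217 ⇒ V=56.5778 exercise | (k=3,j=1): S=103.2164, K−S=34.1736, hold=33.7569 ⇒ V=34.1736 exercise | (k=3,j=2): S=131.8319, K−S=5.5581, hold=13.4339 ⇒ V=13.4339 continue | (k=3,j=3): S=168.3807, K−S=0.0000, hold=2.5176 ⇒ V=2.5176 continue  boundary S*=103.2164
step 2: (k=2,j=0): S=91.3299, K−S=46.0601, hold=45.0040 ⇒ V=46.0601 exercise | (k=2,j=1): S=116.6500, K−S=20.7400, hold=23.5996 ⇒ V=23.5996 continue | (k=2,j=2): S=148.9898, K−S=0.0000, hold=7.9033 ⇒ V=7.9033 continue  boundary S*=91.3299
step 1: (k=1,j=0): S=103.2164, K−S=34.1736, hold=34.5392 ⇒ V=34.5392 continue | (k=1,j=1): S=131.8319, K−S=5.5581, hold=15.6143 ⇒ V=15.6143 continue  boundary S*=-
step 0: (k=0,j=0): S=116.6500, K−S=20.7400, hold=24.8647 ⇒ V=24.8647 continue  boundary S*=-

price = 24.8647
boundary = - - 91.3299 103.2164 91.3299 103.2164
tree:
24.8647
34.5392 15.6143
46.0601 23.5996 7.9033
56.5778 34.1736 13.4339 2.5176
65.8842 46.0601 22.0261 5.0846 0.0000
74.1189 56.5778 34.1736 10.2691 0.0000 0.0000
81.4053 65.8842 46.0601 20.7400 0.0000 0.0000 0.0000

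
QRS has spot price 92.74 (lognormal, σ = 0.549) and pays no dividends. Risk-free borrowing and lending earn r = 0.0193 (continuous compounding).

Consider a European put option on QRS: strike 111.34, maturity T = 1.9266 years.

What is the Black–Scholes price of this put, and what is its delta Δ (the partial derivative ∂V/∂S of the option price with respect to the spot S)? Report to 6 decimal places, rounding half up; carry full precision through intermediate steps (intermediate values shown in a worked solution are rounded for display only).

price = 37.464377
Δ = -0.424680

σ√T = 0.549·√1.9266 = 0.762023
d₁ = (ln(S/K) + (r+σ²/2)T) / (σ√T) = (ln(92.74/111.34) + (0.0193+0.549²/2)·1.9266) / 0.762023 = (-0.182789 + 0.327523) / 0.762023 = 0.189934
d₂ = d₁ − σ√T = 0.189934 − 0.762023 = -0.572089
e^{−rT} = 0.963499
N(−d₁) = 0.424680,  N(−d₂) = 0.716369
Put price V = K·e^{−rT}·N(−d₂) − S·N(−d₁) = 76.849232 − 39.384855 = 37.464377
Δ = −N(−d₁) = -0.424680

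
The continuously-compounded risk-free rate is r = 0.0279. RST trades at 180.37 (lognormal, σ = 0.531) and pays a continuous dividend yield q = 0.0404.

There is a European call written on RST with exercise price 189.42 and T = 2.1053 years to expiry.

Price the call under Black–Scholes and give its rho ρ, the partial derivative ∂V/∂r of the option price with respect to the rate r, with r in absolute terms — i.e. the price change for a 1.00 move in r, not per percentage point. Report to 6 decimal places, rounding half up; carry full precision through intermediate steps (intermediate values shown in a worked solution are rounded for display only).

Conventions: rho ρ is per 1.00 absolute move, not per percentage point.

price = 45.388749
ρ = 118.290988

σ√T = 0.531·√2.1053 = 0.770463
d₁ = (ln(S/K) + (r−q+σ²/2)T) / (σ√T) = (ln(180.37/189.42) + (0.0279−0.0404+0.531²/2)·2.1053) / 0.770463 = (-0.048956 + 0.270490) / 0.770463 = 0.287533
d₂ = d₁ − σ√T = 0.287533 − 0.770463 = -0.482929
e^{−rT} = 0.942954
e^{−qT} = 0.918463
N(d₁) = 0.613148,  N(d₂) = 0.314573
Call price V = S·e^{−qT}·N(d₁) − K·e^{−rT}·N(d₂) = 101.575986 − 56.187236 = 45.388749
ρ = K·T·e^{−rT}·N(d₂) = 118.290988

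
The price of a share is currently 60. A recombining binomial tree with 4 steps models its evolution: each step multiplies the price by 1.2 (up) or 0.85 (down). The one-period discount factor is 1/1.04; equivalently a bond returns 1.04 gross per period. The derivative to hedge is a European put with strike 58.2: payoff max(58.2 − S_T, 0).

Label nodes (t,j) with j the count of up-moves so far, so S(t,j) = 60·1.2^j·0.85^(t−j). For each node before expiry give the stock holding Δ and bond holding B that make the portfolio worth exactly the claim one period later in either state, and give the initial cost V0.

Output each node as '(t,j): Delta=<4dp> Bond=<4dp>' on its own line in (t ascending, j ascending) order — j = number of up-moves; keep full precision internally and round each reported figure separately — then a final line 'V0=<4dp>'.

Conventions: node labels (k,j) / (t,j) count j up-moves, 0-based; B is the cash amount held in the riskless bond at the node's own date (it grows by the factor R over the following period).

(0,0): Delta=-0.2536 Bond=18.7001
(1,0): Delta=-0.4991 Bond=31.9660
(1,1): Delta=-0.1072 Bond=8.9067
(2,0): Delta=-0.8547 Bond=48.6605
(2,1): Delta=-0.2869 Bond=20.2628
(2,2): Delta=0.0000 Bond=0.0000
(3,0): Delta=-1.0000 Bond=55.9615
(3,1): Delta=-0.7680 Bond=46.0978
(3,2): Delta=0.0000 Bond=0.0000
(3,3): Delta=0.0000 Bond=0.0000
V0=3.4830

Arbitrage-free pricing uses the up-move probability p* = (R−d)/(u−d) = 0.5429, discounting each step at R = 1.04.
At maturity the claim pays: V(4,0)=26.8796, V(4,1)=13.9830, V(4,2)=0.0000, V(4,3)=0.0000, V(4,4)=0.0000
  t=3,j=0: stock 36.8475 → up 44.2170 (V=13.9830), down 31.3204 (V=26.8796). Price 19.1140; hedge Δ=-1.0000, bond B=55.9615.
  t=3,j=1: stock 52.0200 → up 62.4240 (V=0.0000), down 44.2170 (V=13.9830). Price 6.1464; hedge Δ=-0.7680, bond B=46.0978.
  t=3,j=2: stock 73.4400 → up 88.1280 (V=0.0000), down 62.4240 (V=0.0000). Price 0.0000; hedge Δ=0.0000, bond B=0.0000.
  t=3,j=3: stock 103.6800 → up 124.4160 (V=0.0000), down 88.1280 (V=0.0000). Price 0.0000; hedge Δ=0.0000, bond B=0.0000.
  t=2,j=0: stock 43.3500 → up 52.0200 (V=6.1464), down 36.8475 (V=19.1140). Price 11.6100; hedge Δ=-0.8547, bond B=48.6605.
  t=2,j=1: stock 61.2000 → up 73.4400 (V=0.0000), down 52.0200 (V=6.1464). Price 2.7017; hedge Δ=-0.2869, bond B=20.2628.
  t=2,j=2: stock 86.4000 → up 103.6800 (V=0.0000), down 73.4400 (V=0.0000). Price 0.0000; hedge Δ=0.0000, bond B=0.0000.
  t=1,j=0: stock 51.0000 → up 61.2000 (V=2.7017), down 43.3500 (V=11.6100). Price 6.5135; hedge Δ=-0.4991, bond B=31.9660.
  t=1,j=1: stock 72.0000 → up 86.4000 (V=0.0000), down 61.2000 (V=2.7017). Price 1.1876; hedge Δ=-0.1072, bond B=8.9067.
  t=0,j=0: stock 60.0000 → up 72.0000 (V=1.1876), down 51.0000 (V=6.5135). Price 3.4830; hedge Δ=-0.2536, bond B=18.7001.
As a check, the time-0 holding Δ(0,0)·S0 + B(0,0) comes to 3.4830 — exactly V0.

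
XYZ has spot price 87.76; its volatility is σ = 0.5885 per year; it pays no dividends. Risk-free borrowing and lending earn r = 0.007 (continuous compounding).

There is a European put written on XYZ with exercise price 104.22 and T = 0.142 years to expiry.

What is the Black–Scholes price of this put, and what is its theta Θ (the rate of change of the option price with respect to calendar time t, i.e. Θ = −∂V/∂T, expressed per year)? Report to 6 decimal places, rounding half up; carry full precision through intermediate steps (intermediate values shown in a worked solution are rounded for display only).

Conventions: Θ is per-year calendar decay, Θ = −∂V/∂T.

σ√T = 0.5885·√0.142 = 0.221764
d₁ = (ln(S/K) + (r+σ²/2)T) / (σ√T) = (ln(87.76/104.22) + (0.007+0.5885²/2)·0.142) / 0.221764 = (-0.171898 + 0.025584) / 0.221764 = -0.659777
d₂ = d₁ − σ√T = -0.659777 − 0.221764 = -0.881541
e^{−rT} = 0.999006
N(−d₁) = 0.745302,  N(−d₂) = 0.810987
Put price V = K·e^{−rT}·N(−d₂) − S·N(−d₁) = 84.437135 − 65.407661 = 19.029473
φ(d₁) = (1/√(2π))·e^{−d₁²/2} = 0.320911
Θ = −S·φ(d₁)·σ/(2√T) + r·K·e^{−rT}·N(−d₂) = −21.991434 + 0.591060 = -21.400374

price = 19.029473
Θ = -21.400374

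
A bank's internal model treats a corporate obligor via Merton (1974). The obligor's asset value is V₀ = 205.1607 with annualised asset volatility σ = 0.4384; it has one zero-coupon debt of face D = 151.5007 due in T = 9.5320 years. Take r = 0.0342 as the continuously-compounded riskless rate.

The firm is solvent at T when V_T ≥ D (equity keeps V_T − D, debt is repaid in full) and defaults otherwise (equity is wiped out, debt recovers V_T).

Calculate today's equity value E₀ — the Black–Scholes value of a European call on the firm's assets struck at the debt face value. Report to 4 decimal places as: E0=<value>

E0=133.6432

Work the structural quantities from V₀ = 205.1607 against face 151.5007:
d₁ = [ln(V₀/D) + (r + σ²/2)T] / (σ√T)
   = [ln(205.1607/151.5007) + (0.0342 + 0.5·0.4384²)·9.5320] / (0.4384·√9.5320)
   = [0.303203 + 1.241994] / 1.353513 = 1.141619
d₂ = d₁ − σ√T = 1.141619 − 1.353513 = -0.211894
N(d₁) = 0.873194,  N(d₂) = 0.416095,  e^(−rT) = 0.721809
E₀ = V₀·N(d₁) − D·e^(−rT)·N(d₂)
   = 205.1607·0.873194 − 151.5007·0.721809·0.416095 = 133.643177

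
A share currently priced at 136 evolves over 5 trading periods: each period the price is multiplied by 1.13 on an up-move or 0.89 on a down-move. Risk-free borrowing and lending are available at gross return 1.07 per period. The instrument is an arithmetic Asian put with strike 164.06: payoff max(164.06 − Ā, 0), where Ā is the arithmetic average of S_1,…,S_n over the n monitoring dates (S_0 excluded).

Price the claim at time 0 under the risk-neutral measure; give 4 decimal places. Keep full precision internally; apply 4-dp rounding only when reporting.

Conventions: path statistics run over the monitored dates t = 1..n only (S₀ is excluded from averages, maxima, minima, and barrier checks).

price = 6.3158

Under the martingale measure an up-move has probability p* = 0.7500; value the claim as the probability-weighted average of per-path payoffs, discounted 5 periods at R = 1.07.
Enumerate all 2^5 = 32 price paths (U = up ×1.13, D = down ×0.89); each path with k up-moves has probability p*^k·(1−p*)^(5−k).
DDDDD: Ā=97.1828, payoff=66.8772, prob=0.000977
UDDDD: Ā=123.3894, payoff=40.6706, prob=0.002930
DUDDD: Ā=116.8614, payoff=47.1986, prob=0.002930
UUDDD: Ā=148.3746, payoff=15.6854, prob=0.008789
DDUDD: Ā=111.0515, payoff=53.0085, prob=0.002930
UDUDD: Ā=140.9980, payoff=23.0620, prob=0.008789
DUUDD: Ā=134.4700, payoff=29.5900, prob=0.008789
UUUDD: Ā=170.7315, payoff=0.0000, prob=0.026367
DDDUD: Ā=105.8807, payoff=58.1793, prob=0.002930
UDDUD: Ā=134.4327, payoff=29.6273, prob=0.008789
DUDUD: Ā=127.9047, payoff=36.1553, prob=0.008789
UUDUD: Ā=162.3959, payoff=1.6641, prob=0.026367
DDUUD: Ā=122.0948, payoff=41.9652, prob=0.008789
UDUUD: Ā=155.0193, payoff=9.0407, prob=0.026367
DUUUD: Ā=148.4913, payoff=15.5687, prob=0.026367
UUUUD: Ā=188.5339, payoff=0.0000, prob=0.079102
DDDDU: Ā=101.2786, payoff=62.7814, prob=0.002930
UDDDU: Ā=128.5897, payoff=35.4703, prob=0.008789
DUDDU: Ā=122.0617, payoff=41.9983, prob=0.008789
UUDDU: Ā=154.9772, payoff=9.0828, prob=0.026367
DDUDU: Ā=116.2518, payoff=47.8082, prob=0.008789
UDUDU: Ā=147.6006, payoff=16.4594, prob=0.026367
DUUDU: Ā=141.0726, payoff=22.9874, prob=0.026367
UUUDU: Ā=179.1146, payoff=0.0000, prob=0.079102
DDDUU: Ā=111.0810, payoff=52.9790, prob=0.008789
UDDUU: Ā=141.0354, payoff=23.0246, prob=0.026367
DUDUU: Ā=134.5074, payoff=29.5526, prob=0.026367
UUDUU: Ā=170.7790, payoff=0.0000, prob=0.079102
DDUUU: Ā=128.6975, payoff=35.3625, prob=0.026367
UDUUU: Ā=163.4024, payoff=0.6576, prob=0.079102
DUUUU: Ā=156.8744, payoff=7.1856, prob=0.079102
UUUUU: Ā=199.1776, payoff=0.0000, prob=0.237305
Price = Σ prob·payoff / R^5 = 8.858223 / 1.402552 = 6.3158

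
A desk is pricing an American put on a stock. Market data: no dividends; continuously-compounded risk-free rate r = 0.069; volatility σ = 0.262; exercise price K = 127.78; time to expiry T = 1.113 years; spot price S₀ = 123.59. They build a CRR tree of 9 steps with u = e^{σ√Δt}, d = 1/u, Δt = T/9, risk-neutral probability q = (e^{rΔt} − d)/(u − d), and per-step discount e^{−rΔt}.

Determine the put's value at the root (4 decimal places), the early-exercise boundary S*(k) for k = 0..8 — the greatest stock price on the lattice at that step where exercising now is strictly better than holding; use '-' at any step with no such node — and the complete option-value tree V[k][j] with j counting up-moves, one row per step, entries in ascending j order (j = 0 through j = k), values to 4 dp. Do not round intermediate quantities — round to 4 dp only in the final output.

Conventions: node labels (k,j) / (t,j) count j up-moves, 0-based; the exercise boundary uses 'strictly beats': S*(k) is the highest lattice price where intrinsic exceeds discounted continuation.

params: Δt=0.12367 u=1.09651 d=0.91198 q=0.52342 e^(-rΔt)=0.99150
t_9 payoffs: 73.8467 62.9337 49.8125 34.0365 15.0682 0.0000 0.0000 0.0000 0.0000 0.0000
t_8: node(8,0) S=59.1386 payoff=68.6414 vs cont=67.5556 → 68.6414 [stop]  node(8,1) S=71.1049 payoff=56.6751 vs cont=55.5894 → 56.6751 [stop]  node(8,2) S=85.4924 payoff=42.2876 vs cont=41.2019 → 42.2876 [stop]  node(8,3) S=102.7911 payoff=24.9889 vs cont=23.9032 → 24.9889 [stop]  node(8,4) S=123.5900 payoff=4.1900 vs cont=7.1202 → 7.1202 [wait]  node(8,5) S=148.5974 payoff=0.0000 vs cont=0.0000 → 0.0000 [wait]  node(8,6) S=178.6649 payoff=0.0000 vs cont=0.0000 → 0.0000 [wait]  node(8,7) S=214.8163 payoff=0.0000 vs cont=0.0000 → 0.0000 [wait]  node(8,8) S=258.2827 payoff=0.0000 vs cont=0.0000 → 0.0000 [wait]  ⇒ S*(8)=102.7911
t_7: node(7,0) S=64.8463 payoff=62.9337 vs cont=61.8480 → 62.9337 [stop]  node(7,1) S=77.9675 payoff=49.8125 vs cont=48.7268 → 49.8125 [stop]  node(7,2) S=93.7435 payoff=34.0365 vs cont=32.9508 → 34.0365 [stop]  node(7,3) S=112.7118 payoff=15.0682 vs cont=15.5032 → 15.5032 [wait]  node(7,4) S=135.5181 payoff=0.0000 vs cont=3.3645 → 3.3645 [wait]  node(7,5) S=162.9391 payoff=0.0000 vs cont=0.0000 → 0.0000 [wait]  node(7,6) S=195.9085 payoff=0.0000 vs cont=0.0000 → 0.0000 [wait]  node(7,7) S=235.5490 payoff=0.0000 vs cont=0.0000 → 0.0000 [wait]  ⇒ S*(7)=93.7435
t_6: node(6,0) S=71.1049 payoff=56.6751 vs cont=55.5894 → 56.6751 [stop]  node(6,1) S=85.4924 payoff=42.2876 vs cont=41.2019 → 42.2876 [stop]  node(6,2) S=102.7911 payoff=24.9889 vs cont=24.1290 → 24.9889 [stop]  node(6,3) S=123.5900 payoff=4.1900 vs cont=9.0718 → 9.0718 [wait]  node(6,4) S=148.5974 payoff=0.0000 vs cont=1.5898 → 1.5898 [wait]  node(6,5) S=178.6649 payoff=0.0000 vs cont=0.0000 → 0.0000 [wait]  node(6,6) S=214.8163 payoff=0.0000 vs cont=0.0000 → 0.0000 [wait]  ⇒ S*(6)=102.7911
t_5: node(5,0) S=77.9675 payoff=49.8125 vs cont=48.7268 → 49.8125 [stop]  node(5,1) S=93.7435 payoff=34.0365 vs cont=32.9508 → 34.0365 [stop]  node(5,2) S=112.7118 payoff=15.0682 vs cont=16.5160 → 16.5160 [wait]  node(5,3) S=135.5181 payoff=0.0000 vs cont=5.1118 → 5.1118 [wait]  node(5,4) S=162.9391 payoff=0.0000 vs cont=0.7512 → 0.7512 [wait]  node(5,5) S=195.9085 payoff=0.0000 vs cont=0.0000 → 0.0000 [wait]  ⇒ S*(5)=93.7435
t_4: node(4,0) S=85.4924 payoff=42.2876 vs cont=41.2019 → 42.2876 [stop]  node(4,1) S=102.7911 payoff=24.9889 vs cont=24.6546 → 24.9889 [stop]  node(4,2) S=123.5900 payoff=4.1900 vs cont=10.4572 → 10.4572 [wait]  node(4,3) S=148.5974 payoff=0.0000 vs cont=2.8053 → 2.8053 [wait]  node(4,4) S=178.6649 payoff=0.0000 vs cont=0.3550 → 0.3550 [wait]  ⇒ S*(4)=102.7911
t_3: node(3,0) S=93.7435 payoff=34.0365 vs cont=32.9508 → 34.0365 [stop]  node(3,1) S=112.7118 payoff=15.0682 vs cont=17.2350 → 17.2350 [wait]  node(3,2) S=135.5181 payoff=0.0000 vs cont=6.3972 → 6.3972 [wait]  node(3,3) S=162.9391 payoff=0.0000 vs cont=1.5098 → 1.5098 [wait]  ⇒ S*(3)=93.7435
t_2: node(2,0) S=102.7911 payoff=24.9889 vs cont=25.0277 → 25.0277 [wait]  node(2,1) S=123.5900 payoff=4.1900 vs cont=11.4640 → 11.4640 [wait]  node(2,2) S=148.5974 payoff=0.0000 vs cont=3.8064 → 3.8064 [wait]  ⇒ S*(2)=-
t_1: node(1,0) S=112.7118 payoff=15.0682 vs cont=17.7759 → 17.7759 [wait]  node(1,1) S=135.5181 payoff=0.0000 vs cont=7.3925 → 7.3925 [wait]  ⇒ S*(1)=-
t_0: node(0,0) S=123.5900 payoff=4.1900 vs cont=12.2361 → 12.2361 [wait]  ⇒ S*(0)=-

price = 12.2361
boundary = - - - 93.7435 102.7911 93.7435 102.7911 93.7435 102.7911
tree:
12.2361
17.7759 7.3925
25.0277 11.4640 3.8064
34.0365 17.2350 6.3972 1.5098
42.2876 24.9889 10.4572 2.8053 0.3550
49.8125 34.0365 16.5160 5.1118 0.7512 0.0000
56.6751 42.2876 24.9889 9.0718 1.5898 0.0000 0.0000
62.9337 49.8125 34.0365 15.5032 3.3645 0.0000 0.0000 0.0000
68.6414 56.6751 42.2876 24.9889 7.1202 0.0000 0.0000 0.0000 0.0000
73.8467 62.9337 49.8125 34.0365 15.0682 0.0000 0.0000 0.0000 0.0000 0.0000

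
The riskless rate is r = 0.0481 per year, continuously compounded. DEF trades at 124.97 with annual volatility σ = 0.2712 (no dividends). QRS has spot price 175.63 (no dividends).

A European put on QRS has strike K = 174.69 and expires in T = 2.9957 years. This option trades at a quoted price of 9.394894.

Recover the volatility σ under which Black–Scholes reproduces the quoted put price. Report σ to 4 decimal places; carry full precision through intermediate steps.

sigma = 0.1708

At σ = 0.1708 the Black–Scholes value reproduces the quote:
σ√T = 0.1708·√2.9957 = 0.295622
d₁ = (ln(S/K) + (r+σ²/2)T) / (σ√T) = (ln(175.63/174.69) + (0.0481+0.1708²/2)·2.9957) / 0.295622 = (0.005367 + 0.187789) / 0.295622 = 0.653388
d₂ = d₁ − σ√T = 0.653388 − 0.295622 = 0.357766
e^{−rT} = 0.865807
N(−d₁) = 0.256753,  N(−d₂) = 0.360259
V = K·e^{−rT}·N(−d₂) − S·N(−d₁) = 54.488447 − 45.093553 = 9.394894 (matching the quote); vega is positive throughout, so no other σ reproduces this price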